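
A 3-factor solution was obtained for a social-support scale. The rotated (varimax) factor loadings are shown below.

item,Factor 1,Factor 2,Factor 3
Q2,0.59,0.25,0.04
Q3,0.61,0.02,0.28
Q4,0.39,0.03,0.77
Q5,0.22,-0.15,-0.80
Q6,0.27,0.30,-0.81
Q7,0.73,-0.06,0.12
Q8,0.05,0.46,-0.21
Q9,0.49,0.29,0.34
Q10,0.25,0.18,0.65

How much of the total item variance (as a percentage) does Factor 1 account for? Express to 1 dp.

SS loadings for Factor 1 = 0.59² + 0.61² + 0.39² + 0.22² + 0.27² + 0.73² + 0.05² + 0.49² + 0.25² = 1.8316
With 9 standardized items, total variance = 9. Proportion = 1.8316/9 = 0.2035 → 20.35%.

20.4%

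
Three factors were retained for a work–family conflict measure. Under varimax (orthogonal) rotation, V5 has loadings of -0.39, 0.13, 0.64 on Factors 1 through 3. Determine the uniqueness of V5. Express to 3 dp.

0.421

h² = (-0.39)² + 0.13² + 0.64² = 0.1521 + 0.0169 + 0.4096 = 0.5786
Uniqueness u² = 1 − h² = 1 − 0.5786 = 0.4214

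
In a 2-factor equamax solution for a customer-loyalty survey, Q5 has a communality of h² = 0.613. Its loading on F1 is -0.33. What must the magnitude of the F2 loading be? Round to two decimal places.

0.71

Under orthogonal rotation h² = Σλ², so λ_F2² = h² − (0.1089) = 0.613 − 0.1089 = 0.5041.
|λ| = √0.5041 = 0.7100.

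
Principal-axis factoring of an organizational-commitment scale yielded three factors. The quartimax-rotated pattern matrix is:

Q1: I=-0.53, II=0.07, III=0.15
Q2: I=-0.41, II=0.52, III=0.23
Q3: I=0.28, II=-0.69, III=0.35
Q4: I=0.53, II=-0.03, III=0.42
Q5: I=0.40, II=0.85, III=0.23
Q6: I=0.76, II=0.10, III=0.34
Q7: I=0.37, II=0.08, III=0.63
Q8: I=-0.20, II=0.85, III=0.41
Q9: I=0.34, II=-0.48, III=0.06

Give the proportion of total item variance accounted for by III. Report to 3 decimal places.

SS loadings for III = 0.15² + 0.23² + 0.35² + 0.42² + 0.23² + 0.34² + 0.63² + 0.41² + 0.06² = 1.1114
Proportion of variance = 1.1114 / 9 = 0.1235.

0.123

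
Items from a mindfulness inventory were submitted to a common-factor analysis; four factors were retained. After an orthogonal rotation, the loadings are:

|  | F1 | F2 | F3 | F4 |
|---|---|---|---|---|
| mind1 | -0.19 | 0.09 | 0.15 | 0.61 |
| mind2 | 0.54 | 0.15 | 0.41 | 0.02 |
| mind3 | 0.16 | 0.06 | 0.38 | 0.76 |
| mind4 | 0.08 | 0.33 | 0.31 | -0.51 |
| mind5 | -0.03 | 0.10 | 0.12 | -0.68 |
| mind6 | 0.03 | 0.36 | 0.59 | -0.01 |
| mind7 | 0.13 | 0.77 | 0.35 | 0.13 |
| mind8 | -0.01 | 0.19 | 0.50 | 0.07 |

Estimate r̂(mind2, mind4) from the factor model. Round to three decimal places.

r̂ = Σ λ_i·λ_j across factors = (0.54)(0.08) + (0.15)(0.33) + (0.41)(0.31) + (0.02)(-0.51)
  = +0.0432 +0.0495 +0.1271 -0.0102 = 0.2096

0.210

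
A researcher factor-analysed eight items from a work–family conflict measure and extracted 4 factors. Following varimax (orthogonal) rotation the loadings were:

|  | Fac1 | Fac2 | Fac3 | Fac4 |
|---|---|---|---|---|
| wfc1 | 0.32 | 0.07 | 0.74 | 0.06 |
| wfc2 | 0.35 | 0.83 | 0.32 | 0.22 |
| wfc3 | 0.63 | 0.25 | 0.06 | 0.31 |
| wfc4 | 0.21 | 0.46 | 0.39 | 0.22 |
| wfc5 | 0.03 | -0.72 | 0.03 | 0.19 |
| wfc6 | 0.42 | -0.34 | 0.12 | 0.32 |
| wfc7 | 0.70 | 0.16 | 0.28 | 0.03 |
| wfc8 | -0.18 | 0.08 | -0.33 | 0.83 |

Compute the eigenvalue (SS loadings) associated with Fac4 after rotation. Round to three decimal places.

1.025

SS loadings for Fac4 = 0.06² + 0.22² + 0.31² + 0.22² + 0.19² + 0.32² + 0.03² + 0.83² = 0.0036 + 0.0484 + 0.0961 + 0.0484 + 0.0361 + 0.1024 + 0.0009 + 0.6889 = 1.0248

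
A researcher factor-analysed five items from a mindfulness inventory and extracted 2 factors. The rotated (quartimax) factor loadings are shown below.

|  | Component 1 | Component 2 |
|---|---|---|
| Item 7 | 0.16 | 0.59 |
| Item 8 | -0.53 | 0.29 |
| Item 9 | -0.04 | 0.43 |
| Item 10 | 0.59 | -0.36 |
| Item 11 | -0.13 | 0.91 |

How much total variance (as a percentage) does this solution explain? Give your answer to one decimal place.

Communalities: 0.3737, 0.3650, 0.1865, 0.4777, 0.8450; Σh² = 2.2479.
Total variance with 5 standardized items is 5, so the solution explains 2.2479/5 = 0.4496 = 44.96%.

45.0%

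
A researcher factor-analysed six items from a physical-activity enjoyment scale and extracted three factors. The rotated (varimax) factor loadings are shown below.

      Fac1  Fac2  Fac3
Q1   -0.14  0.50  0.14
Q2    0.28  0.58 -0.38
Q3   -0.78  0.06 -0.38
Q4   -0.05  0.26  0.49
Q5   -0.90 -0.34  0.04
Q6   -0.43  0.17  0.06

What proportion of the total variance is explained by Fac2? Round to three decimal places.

0.134

SS loadings for Fac2 = 0.50² + 0.58² + 0.06² + 0.26² + (-0.34)² + 0.17² = 0.8021
Proportion of variance = 0.8021 / 6 = 0.1337.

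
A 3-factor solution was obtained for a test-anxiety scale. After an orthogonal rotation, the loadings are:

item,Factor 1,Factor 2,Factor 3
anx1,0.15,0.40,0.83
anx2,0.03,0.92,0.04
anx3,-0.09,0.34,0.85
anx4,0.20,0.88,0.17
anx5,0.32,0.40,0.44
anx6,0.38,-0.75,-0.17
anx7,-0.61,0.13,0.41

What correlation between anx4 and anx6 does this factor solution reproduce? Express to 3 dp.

-0.613

r̂ = Σ λ_i·λ_j across factors = (0.20)(0.38) + (0.88)(-0.75) + (0.17)(-0.17)
  = +0.0760 -0.6600 -0.0289 = -0.6129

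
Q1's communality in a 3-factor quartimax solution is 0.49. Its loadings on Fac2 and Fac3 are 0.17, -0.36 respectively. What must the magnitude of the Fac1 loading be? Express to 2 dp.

0.58

Under orthogonal rotation h² = Σλ², so λ_Fac1² = h² − (0.1585) = 0.49 − 0.1585 = 0.3315.
|λ| = √0.3315 = 0.5758.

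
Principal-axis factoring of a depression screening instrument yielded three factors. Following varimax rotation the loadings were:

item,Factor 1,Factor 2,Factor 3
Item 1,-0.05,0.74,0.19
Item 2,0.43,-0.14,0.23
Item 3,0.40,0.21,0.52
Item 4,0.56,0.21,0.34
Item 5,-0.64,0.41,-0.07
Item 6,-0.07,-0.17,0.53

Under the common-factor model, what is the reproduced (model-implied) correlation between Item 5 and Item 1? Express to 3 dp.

0.322

r̂ = Σ λ_i·λ_j across factors = (-0.64)(-0.05) + (0.41)(0.74) + (-0.07)(0.19)
  = +0.0320 +0.3034 -0.0133 = 0.3221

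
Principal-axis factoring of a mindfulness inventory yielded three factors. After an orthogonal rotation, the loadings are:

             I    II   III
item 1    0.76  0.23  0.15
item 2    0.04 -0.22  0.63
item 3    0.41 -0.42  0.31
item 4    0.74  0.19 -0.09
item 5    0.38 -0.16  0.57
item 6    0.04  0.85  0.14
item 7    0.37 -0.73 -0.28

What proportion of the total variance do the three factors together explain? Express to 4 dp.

Communalities: 0.6530, 0.4469, 0.4406, 0.5918, 0.4949, 0.7437, 0.7482; Σh² = 4.1191.
Total variance with 7 standardized items is 7, so the solution explains 4.1191/7 = 0.5884.

0.5884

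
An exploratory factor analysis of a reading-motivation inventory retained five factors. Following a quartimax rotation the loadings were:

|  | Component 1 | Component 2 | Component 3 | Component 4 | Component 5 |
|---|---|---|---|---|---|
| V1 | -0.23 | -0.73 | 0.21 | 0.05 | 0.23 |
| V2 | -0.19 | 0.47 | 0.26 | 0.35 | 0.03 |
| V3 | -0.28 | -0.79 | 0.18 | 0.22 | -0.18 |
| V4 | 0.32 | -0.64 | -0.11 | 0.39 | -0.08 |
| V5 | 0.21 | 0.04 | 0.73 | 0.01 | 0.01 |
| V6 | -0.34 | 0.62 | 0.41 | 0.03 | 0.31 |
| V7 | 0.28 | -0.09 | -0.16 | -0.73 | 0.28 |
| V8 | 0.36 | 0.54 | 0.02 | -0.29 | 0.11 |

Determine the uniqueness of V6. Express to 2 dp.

0.23

h² = (-0.34)² + 0.62² + 0.41² + 0.03² + 0.31² = 0.1156 + 0.3844 + 0.1681 + 0.0009 + 0.0961 = 0.7651
Uniqueness u² = 1 − h² = 1 − 0.7651 = 0.2349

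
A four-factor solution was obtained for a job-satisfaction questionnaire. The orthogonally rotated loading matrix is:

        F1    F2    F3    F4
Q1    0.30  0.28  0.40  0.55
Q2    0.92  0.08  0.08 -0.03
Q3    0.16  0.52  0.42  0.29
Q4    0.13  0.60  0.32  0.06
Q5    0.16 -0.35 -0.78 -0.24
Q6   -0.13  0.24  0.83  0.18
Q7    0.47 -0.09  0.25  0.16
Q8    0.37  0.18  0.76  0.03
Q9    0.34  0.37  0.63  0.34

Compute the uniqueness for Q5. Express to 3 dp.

h² = 0.16² + (-0.35)² + (-0.78)² + (-0.24)² = 0.0256 + 0.1225 + 0.6084 + 0.0576 = 0.8141
Uniqueness u² = 1 − h² = 1 − 0.8141 = 0.1859

0.186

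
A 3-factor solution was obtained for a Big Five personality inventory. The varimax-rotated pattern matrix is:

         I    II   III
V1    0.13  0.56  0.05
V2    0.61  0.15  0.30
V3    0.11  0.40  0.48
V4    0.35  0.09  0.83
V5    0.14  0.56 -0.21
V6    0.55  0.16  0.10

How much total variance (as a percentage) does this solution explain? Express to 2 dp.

45.92%

SS loadings by factor: 0.8457, 0.8434, 1.0659; total = 2.7550.
Total variance with 6 standardized items is 6, so the solution explains 2.7550/6 = 0.4592 = 45.92%.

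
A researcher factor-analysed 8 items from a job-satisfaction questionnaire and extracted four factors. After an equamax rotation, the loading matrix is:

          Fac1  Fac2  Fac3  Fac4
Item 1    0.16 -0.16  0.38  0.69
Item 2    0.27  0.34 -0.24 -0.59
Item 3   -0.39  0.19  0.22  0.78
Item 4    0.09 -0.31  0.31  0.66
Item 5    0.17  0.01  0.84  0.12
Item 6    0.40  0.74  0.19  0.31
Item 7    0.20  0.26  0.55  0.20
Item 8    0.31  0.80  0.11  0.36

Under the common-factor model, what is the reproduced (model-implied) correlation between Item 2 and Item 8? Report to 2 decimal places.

r̂ = Σ λ_i·λ_j across factors = (0.27)(0.31) + (0.34)(0.80) + (-0.24)(0.11) + (-0.59)(0.36)
  = +0.0837 +0.2720 -0.0264 -0.2124 = 0.1169

0.12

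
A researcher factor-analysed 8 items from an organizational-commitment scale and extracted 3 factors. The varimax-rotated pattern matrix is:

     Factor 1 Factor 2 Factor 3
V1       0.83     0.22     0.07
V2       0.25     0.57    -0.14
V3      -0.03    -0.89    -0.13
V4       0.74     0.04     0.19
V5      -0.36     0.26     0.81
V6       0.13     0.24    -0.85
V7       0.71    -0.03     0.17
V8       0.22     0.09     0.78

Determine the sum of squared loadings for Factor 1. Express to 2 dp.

SS loadings for Factor 1 = 0.83² + 0.25² + (-0.03)² + 0.74² + (-0.36)² + 0.13² + 0.71² + 0.22² = 0.6889 + 0.0625 + 0.0009 + 0.5476 + 0.1296 + 0.0169 + 0.5041 + 0.0484 = 1.9989

2.00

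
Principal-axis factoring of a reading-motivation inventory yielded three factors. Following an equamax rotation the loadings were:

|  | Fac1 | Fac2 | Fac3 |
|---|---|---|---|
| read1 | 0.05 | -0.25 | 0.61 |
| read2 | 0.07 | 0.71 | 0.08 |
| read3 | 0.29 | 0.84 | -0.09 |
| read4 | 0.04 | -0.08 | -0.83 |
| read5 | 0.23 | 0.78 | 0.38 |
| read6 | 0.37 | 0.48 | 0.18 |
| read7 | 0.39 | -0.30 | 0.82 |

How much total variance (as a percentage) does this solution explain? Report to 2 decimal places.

65.24%

SS loadings by factor: 0.4350, 2.2074, 1.9247; total = 4.5671.
Total variance with 7 standardized items is 7, so the solution explains 4.5671/7 = 0.6524 = 65.24%.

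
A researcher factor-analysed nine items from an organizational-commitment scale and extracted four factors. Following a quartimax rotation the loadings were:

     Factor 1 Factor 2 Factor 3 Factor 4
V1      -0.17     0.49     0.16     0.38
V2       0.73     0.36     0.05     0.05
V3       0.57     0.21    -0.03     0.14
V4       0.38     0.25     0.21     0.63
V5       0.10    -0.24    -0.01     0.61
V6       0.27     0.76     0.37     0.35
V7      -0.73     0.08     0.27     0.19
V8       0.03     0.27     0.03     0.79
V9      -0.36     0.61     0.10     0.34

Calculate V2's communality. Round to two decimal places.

0.67

h² = 0.73² + 0.36² + 0.05² + 0.05² = 0.5329 + 0.1296 + 0.0025 + 0.0025 = 0.6675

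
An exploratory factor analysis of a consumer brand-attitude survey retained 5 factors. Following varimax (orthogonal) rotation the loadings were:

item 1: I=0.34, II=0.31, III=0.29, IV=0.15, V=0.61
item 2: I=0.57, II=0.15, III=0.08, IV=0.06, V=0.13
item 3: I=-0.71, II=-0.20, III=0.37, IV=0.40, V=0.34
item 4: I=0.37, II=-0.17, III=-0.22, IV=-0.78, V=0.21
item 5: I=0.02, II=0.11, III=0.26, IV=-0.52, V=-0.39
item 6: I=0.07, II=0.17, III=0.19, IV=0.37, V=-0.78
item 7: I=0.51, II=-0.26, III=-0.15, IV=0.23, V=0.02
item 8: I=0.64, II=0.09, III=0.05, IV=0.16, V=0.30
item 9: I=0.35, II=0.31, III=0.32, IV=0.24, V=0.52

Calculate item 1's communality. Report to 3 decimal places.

0.690

h² = 0.34² + 0.31² + 0.29² + 0.15² + 0.61² = 0.1156 + 0.0961 + 0.0841 + 0.0225 + 0.3721 = 0.6904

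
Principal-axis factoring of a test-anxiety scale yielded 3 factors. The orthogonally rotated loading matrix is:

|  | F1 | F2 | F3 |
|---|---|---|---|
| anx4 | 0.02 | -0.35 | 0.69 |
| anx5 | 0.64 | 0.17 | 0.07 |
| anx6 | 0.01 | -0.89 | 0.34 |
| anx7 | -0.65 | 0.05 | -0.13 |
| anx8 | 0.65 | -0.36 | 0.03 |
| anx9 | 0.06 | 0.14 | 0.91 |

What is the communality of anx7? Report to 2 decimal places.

0.44

h² = (-0.65)² + 0.05² + (-0.13)² = 0.4225 + 0.0025 + 0.0169 = 0.4419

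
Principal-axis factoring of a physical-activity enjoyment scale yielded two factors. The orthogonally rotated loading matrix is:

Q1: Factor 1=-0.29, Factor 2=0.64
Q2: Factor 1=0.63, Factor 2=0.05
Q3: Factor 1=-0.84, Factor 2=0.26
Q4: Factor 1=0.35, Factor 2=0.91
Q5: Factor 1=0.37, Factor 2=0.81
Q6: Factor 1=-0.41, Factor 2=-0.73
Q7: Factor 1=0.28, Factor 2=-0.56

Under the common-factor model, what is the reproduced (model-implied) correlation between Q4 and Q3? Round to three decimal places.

-0.057

r̂ = Σ λ_i·λ_j across factors = (0.35)(-0.84) + (0.91)(0.26)
  = -0.2940 +0.2366 = -0.0574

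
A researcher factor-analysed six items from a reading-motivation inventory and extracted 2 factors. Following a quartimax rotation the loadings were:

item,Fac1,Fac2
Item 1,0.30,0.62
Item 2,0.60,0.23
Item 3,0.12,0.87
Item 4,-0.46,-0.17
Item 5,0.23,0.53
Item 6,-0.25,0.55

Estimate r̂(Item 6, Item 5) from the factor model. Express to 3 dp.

0.234

r̂ = Σ λ_i·λ_j across factors = (-0.25)(0.23) + (0.55)(0.53)
  = -0.0575 +0.2915 = 0.2340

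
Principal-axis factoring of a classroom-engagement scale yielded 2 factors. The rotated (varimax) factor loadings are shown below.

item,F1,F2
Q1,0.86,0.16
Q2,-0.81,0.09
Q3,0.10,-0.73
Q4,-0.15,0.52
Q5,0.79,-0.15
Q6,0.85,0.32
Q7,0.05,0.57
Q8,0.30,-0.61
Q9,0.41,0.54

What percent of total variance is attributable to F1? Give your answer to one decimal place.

SS loadings for F1 = 0.86² + (-0.81)² + 0.10² + (-0.15)² + 0.79² + 0.85² + 0.05² + 0.30² + 0.41² = 3.0354
With 9 standardized items, total variance = 9. Proportion = 3.0354/9 = 0.3373 → 33.73%.

33.7%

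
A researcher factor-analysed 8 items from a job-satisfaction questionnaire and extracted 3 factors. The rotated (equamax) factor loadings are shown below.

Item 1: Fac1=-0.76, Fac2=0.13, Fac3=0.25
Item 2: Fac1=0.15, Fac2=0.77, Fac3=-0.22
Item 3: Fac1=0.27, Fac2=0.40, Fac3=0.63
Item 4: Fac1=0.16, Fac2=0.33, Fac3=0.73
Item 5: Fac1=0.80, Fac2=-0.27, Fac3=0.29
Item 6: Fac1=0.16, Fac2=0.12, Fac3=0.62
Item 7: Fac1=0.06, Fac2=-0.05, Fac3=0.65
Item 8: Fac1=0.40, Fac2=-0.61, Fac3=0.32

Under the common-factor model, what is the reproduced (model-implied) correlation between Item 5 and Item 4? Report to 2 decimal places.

r̂ = Σ λ_i·λ_j across factors = (0.80)(0.16) + (-0.27)(0.33) + (0.29)(0.73)
  = +0.1280 -0.0891 +0.2117 = 0.2506

0.25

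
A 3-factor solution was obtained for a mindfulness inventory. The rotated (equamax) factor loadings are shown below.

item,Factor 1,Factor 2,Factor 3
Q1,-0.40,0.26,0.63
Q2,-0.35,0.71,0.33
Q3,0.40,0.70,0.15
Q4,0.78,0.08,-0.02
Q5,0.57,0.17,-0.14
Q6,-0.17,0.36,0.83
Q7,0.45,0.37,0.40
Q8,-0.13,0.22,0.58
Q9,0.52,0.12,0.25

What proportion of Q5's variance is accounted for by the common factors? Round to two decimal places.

0.37

h² = 0.57² + 0.17² + (-0.14)² = 0.3249 + 0.0289 + 0.0196 = 0.3734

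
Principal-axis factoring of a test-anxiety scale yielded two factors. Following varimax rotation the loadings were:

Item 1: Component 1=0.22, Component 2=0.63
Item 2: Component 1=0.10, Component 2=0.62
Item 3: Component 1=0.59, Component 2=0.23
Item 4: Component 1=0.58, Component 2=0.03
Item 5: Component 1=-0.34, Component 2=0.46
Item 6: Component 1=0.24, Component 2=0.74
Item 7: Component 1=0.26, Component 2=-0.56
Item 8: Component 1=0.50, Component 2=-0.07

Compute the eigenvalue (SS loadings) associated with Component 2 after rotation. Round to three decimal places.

SS loadings for Component 2 = 0.63² + 0.62² + 0.23² + 0.03² + 0.46² + 0.74² + (-0.56)² + (-0.07)² = 0.3969 + 0.3844 + 0.0529 + 0.0009 + 0.2116 + 0.5476 + 0.3136 + 0.0049 = 1.9128

1.913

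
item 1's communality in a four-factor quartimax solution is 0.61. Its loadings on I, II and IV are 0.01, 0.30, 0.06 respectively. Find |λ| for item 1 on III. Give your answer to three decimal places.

Under orthogonal rotation h² = Σλ², so λ_III² = h² − (0.0937) = 0.61 − 0.0937 = 0.5163.
|λ| = √0.5163 = 0.7185.

0.719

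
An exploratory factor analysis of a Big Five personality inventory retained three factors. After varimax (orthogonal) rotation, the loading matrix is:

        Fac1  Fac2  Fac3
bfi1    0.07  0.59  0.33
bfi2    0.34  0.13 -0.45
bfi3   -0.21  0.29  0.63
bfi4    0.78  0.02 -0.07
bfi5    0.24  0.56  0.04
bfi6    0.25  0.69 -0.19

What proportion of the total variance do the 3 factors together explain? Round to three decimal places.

Communalities: 0.4619, 0.3350, 0.5251, 0.6137, 0.3728, 0.5747; Σh² = 2.8832.
Total variance with 6 standardized items is 6, so the solution explains 2.8832/6 = 0.4805.

0.481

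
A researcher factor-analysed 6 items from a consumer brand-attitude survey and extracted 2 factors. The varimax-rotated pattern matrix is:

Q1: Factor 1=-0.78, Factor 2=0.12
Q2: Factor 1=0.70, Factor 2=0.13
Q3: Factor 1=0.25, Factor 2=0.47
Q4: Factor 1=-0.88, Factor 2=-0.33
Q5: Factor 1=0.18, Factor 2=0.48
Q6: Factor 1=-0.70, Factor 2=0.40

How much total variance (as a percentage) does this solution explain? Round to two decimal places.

53.49%

SS loadings by factor: 2.4577, 0.7515; total = 3.2092.
Total variance with 6 standardized items is 6, so the solution explains 3.2092/6 = 0.5349 = 53.49%.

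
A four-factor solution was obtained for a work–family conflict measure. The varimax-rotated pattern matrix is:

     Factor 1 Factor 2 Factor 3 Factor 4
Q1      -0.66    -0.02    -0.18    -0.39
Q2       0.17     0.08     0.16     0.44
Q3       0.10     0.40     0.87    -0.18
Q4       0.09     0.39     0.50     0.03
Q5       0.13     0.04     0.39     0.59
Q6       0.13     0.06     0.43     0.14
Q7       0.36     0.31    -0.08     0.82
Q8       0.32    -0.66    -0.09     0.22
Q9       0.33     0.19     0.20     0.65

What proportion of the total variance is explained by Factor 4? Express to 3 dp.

SS loadings for Factor 4 = (-0.39)² + 0.44² + (-0.18)² + 0.03² + 0.59² + 0.14² + 0.82² + 0.22² + 0.65² = 1.8900
Proportion of variance = 1.8900 / 9 = 0.2100.

0.210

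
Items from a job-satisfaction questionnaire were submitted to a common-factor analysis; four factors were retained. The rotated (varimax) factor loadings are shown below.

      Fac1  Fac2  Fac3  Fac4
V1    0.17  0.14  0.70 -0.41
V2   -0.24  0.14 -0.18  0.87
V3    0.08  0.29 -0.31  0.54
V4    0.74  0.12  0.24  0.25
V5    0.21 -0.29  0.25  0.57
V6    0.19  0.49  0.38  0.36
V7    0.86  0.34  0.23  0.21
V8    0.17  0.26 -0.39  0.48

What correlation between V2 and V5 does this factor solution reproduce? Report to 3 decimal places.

r̂ = Σ λ_i·λ_j across factors = (-0.24)(0.21) + (0.14)(-0.29) + (-0.18)(0.25) + (0.87)(0.57)
  = -0.0504 -0.0406 -0.0450 +0.4959 = 0.3599

0.360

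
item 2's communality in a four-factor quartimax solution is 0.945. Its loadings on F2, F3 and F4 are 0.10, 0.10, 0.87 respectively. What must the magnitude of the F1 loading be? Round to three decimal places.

Under orthogonal rotation h² = Σλ², so λ_F1² = h² − (0.7769) = 0.945 − 0.7769 = 0.1681.
|λ| = √0.1681 = 0.4100.

0.410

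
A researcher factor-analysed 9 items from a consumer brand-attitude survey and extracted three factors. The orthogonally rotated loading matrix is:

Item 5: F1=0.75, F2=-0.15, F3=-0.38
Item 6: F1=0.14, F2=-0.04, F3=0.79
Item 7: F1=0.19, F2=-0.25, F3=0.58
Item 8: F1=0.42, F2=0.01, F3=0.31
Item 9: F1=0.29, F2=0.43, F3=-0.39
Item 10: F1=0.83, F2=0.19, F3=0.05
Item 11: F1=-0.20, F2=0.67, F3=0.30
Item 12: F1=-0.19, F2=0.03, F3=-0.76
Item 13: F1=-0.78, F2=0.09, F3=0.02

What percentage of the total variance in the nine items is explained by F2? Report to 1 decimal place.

8.5%

SS loadings for F2 = (-0.15)² + (-0.04)² + (-0.25)² + 0.01² + 0.43² + 0.19² + 0.67² + 0.03² + 0.09² = 0.7656
With 9 standardized items, total variance = 9. Proportion = 0.7656/9 = 0.0851 → 8.51%.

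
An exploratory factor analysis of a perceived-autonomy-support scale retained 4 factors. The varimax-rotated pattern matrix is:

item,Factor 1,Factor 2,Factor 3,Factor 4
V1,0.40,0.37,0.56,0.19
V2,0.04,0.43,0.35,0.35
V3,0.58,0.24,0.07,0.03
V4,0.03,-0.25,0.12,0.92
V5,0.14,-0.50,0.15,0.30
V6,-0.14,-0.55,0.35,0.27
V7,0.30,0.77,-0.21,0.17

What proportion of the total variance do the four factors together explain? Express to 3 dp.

0.580

SS loadings by factor: 0.6281, 1.5873, 0.6445, 1.1977; total = 4.0576.
Total variance with 7 standardized items is 7, so the solution explains 4.0576/7 = 0.5797.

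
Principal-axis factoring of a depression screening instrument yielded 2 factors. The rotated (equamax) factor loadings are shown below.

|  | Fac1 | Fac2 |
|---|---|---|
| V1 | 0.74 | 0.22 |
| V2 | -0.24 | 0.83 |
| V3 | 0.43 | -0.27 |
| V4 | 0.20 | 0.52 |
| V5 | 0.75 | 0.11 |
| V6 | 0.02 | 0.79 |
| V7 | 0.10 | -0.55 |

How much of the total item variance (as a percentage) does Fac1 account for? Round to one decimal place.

20.0%

SS loadings for Fac1 = 0.74² + (-0.24)² + 0.43² + 0.20² + 0.75² + 0.02² + 0.10² = 1.4030
With 7 standardized items, total variance = 7. Proportion = 1.4030/7 = 0.2004 → 20.04%.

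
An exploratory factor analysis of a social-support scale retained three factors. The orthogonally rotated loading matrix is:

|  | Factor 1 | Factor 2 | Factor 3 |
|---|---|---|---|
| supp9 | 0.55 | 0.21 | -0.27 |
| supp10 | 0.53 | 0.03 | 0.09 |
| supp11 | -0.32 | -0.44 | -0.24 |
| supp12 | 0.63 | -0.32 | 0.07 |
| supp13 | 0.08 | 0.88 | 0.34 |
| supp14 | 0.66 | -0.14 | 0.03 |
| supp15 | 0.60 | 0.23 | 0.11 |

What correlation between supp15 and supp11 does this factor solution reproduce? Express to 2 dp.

-0.32

r̂ = Σ λ_i·λ_j across factors = (0.60)(-0.32) + (0.23)(-0.44) + (0.11)(-0.24)
  = -0.1920 -0.1012 -0.0264 = -0.3196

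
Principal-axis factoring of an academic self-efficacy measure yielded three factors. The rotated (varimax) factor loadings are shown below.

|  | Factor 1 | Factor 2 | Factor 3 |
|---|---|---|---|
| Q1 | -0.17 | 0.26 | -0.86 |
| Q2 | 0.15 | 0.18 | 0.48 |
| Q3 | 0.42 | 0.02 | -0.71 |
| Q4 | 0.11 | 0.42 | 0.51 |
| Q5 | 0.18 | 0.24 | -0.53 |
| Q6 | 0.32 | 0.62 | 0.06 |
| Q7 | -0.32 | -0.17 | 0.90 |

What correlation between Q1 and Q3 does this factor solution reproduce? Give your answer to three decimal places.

0.544

r̂ = Σ λ_i·λ_j across factors = (-0.17)(0.42) + (0.26)(0.02) + (-0.86)(-0.71)
  = -0.0714 +0.0052 +0.6106 = 0.5444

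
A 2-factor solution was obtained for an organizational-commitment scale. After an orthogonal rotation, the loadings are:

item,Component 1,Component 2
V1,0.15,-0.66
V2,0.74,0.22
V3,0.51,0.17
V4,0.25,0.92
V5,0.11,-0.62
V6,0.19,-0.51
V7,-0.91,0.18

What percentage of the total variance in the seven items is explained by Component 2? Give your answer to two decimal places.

SS loadings for Component 2 = (-0.66)² + 0.22² + 0.17² + 0.92² + (-0.62)² + (-0.51)² + 0.18² = 2.0362
With 7 standardized items, total variance = 7. Proportion = 2.0362/7 = 0.2909 → 29.09%.

29.09%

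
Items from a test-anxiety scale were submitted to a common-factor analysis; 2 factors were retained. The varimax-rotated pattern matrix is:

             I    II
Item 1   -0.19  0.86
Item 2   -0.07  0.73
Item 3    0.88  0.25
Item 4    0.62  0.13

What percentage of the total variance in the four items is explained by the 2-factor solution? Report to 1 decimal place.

SS loadings by factor: 1.1998, 1.3519; total = 2.5517.
Total variance with 4 standardized items is 4, so the solution explains 2.5517/4 = 0.6379 = 63.79%.

63.8%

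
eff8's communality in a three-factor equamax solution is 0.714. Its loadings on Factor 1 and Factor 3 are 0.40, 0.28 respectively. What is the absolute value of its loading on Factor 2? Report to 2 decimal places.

0.69

Under orthogonal rotation h² = Σλ², so λ_Factor 2² = h² − (0.2384) = 0.714 − 0.2384 = 0.4756.
|λ| = √0.4756 = 0.6896.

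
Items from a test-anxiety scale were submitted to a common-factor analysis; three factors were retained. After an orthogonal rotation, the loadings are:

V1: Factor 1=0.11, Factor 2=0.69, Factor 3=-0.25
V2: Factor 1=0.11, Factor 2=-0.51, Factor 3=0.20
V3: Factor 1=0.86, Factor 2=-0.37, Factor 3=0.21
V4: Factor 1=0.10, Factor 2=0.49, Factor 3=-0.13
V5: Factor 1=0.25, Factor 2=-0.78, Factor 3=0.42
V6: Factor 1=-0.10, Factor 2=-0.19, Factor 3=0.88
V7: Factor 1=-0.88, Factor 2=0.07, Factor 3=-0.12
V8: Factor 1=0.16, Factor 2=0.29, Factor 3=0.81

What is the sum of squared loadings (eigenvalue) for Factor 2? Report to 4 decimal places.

SS loadings for Factor 2 = 0.69² + (-0.51)² + (-0.37)² + 0.49² + (-0.78)² + (-0.19)² + 0.07² + 0.29² = 0.4761 + 0.2601 + 0.1369 + 0.2401 + 0.6084 + 0.0361 + 0.0049 + 0.0841 = 1.8467

1.8467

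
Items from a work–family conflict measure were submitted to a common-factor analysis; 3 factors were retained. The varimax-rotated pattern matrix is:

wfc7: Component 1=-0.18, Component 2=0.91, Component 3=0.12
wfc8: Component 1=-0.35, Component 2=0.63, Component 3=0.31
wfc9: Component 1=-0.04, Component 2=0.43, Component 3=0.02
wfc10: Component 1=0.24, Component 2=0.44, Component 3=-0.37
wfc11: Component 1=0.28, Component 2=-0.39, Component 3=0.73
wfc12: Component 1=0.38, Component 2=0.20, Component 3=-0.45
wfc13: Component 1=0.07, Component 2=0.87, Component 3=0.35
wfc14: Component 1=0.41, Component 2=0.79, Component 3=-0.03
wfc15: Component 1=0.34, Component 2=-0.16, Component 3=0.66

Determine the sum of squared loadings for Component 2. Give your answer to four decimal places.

SS loadings for Component 2 = 0.91² + 0.63² + 0.43² + 0.44² + (-0.39)² + 0.20² + 0.87² + 0.79² + (-0.16)² = 0.8281 + 0.3969 + 0.1849 + 0.1936 + 0.1521 + 0.0400 + 0.7569 + 0.6241 + 0.0256 = 3.2022

3.2022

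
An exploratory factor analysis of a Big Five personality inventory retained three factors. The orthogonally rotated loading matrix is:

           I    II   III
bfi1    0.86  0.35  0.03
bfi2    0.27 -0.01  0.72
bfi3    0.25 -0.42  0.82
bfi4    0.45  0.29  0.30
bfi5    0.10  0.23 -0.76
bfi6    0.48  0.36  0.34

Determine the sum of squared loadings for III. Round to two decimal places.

1.97

SS loadings for III = 0.03² + 0.72² + 0.82² + 0.30² + (-0.76)² + 0.34² = 0.0009 + 0.5184 + 0.6724 + 0.0900 + 0.5776 + 0.1156 = 1.9749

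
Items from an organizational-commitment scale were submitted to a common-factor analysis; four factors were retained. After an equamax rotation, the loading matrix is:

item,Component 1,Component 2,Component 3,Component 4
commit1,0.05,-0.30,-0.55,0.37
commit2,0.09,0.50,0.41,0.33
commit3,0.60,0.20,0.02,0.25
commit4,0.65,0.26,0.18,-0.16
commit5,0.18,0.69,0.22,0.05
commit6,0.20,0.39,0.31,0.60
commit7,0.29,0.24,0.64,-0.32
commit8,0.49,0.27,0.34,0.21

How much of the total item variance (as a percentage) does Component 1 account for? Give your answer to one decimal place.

SS loadings for Component 1 = 0.05² + 0.09² + 0.60² + 0.65² + 0.18² + 0.20² + 0.29² + 0.49² = 1.1897
With 8 standardized items, total variance = 8. Proportion = 1.1897/8 = 0.1487 → 14.87%.

14.9%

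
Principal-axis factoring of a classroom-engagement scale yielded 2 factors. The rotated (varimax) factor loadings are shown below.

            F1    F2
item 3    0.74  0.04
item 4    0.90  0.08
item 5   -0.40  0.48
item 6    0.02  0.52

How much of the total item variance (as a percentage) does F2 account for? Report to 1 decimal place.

12.7%

SS loadings for F2 = 0.04² + 0.08² + 0.48² + 0.52² = 0.5088
With 4 standardized items, total variance = 4. Proportion = 0.5088/4 = 0.1272 → 12.72%.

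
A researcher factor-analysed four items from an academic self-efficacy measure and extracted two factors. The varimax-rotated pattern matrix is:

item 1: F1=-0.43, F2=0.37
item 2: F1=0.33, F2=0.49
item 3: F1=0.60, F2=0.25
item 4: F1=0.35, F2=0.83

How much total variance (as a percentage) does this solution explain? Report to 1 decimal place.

SS loadings by factor: 0.7763, 1.1284; total = 1.9047.
Total variance with 4 standardized items is 4, so the solution explains 1.9047/4 = 0.4762 = 47.62%.

47.6%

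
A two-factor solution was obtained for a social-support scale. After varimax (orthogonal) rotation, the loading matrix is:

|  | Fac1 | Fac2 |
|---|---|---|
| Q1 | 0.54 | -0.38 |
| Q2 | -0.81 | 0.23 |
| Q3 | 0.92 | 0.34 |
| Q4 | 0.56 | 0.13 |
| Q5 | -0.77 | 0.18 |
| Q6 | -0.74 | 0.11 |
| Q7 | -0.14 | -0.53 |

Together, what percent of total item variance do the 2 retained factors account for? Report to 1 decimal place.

56.0%

SS loadings by factor: 3.2678, 0.6552; total = 3.9230.
Total variance with 7 standardized items is 7, so the solution explains 3.9230/7 = 0.5604 = 56.04%.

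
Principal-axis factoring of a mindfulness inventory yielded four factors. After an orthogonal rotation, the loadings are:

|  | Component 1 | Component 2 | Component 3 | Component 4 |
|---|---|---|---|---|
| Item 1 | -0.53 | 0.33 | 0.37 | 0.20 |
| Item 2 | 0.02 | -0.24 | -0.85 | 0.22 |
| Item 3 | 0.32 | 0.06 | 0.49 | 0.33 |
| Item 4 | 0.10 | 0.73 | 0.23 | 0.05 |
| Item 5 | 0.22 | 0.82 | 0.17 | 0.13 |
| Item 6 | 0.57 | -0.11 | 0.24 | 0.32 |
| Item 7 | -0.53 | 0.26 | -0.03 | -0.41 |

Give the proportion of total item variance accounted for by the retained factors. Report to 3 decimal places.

Communalities: 0.5667, 0.8289, 0.4550, 0.5983, 0.7666, 0.4970, 0.5175; Σh² = 4.2300.
Total variance with 7 standardized items is 7, so the solution explains 4.2300/7 = 0.6043.

0.604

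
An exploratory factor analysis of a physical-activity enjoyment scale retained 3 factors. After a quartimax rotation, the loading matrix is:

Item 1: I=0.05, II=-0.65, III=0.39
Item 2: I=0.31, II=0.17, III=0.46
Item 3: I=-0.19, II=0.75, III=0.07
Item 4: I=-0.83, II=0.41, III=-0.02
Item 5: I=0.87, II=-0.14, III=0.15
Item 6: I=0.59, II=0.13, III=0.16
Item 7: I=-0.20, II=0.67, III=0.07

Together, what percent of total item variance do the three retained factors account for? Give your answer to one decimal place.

Communalities: 0.5771, 0.3366, 0.6035, 0.8574, 0.7990, 0.3906, 0.4938; Σh² = 4.0580.
Total variance with 7 standardized items is 7, so the solution explains 4.0580/7 = 0.5797 = 57.97%.

58.0%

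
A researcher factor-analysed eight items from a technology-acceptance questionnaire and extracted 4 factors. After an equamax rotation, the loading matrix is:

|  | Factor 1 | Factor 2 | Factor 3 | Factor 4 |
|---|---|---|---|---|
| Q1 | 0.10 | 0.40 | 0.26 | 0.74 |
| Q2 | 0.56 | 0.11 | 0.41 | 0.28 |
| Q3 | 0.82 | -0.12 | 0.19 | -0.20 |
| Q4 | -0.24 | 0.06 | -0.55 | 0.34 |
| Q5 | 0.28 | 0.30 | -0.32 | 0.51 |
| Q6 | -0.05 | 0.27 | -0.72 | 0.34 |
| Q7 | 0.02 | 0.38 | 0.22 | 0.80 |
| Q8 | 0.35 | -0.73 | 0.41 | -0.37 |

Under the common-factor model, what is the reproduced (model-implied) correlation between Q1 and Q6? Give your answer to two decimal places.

r̂ = Σ λ_i·λ_j across factors = (0.10)(-0.05) + (0.40)(0.27) + (0.26)(-0.72) + (0.74)(0.34)
  = -0.0050 +0.1080 -0.1872 +0.2516 = 0.1674

0.17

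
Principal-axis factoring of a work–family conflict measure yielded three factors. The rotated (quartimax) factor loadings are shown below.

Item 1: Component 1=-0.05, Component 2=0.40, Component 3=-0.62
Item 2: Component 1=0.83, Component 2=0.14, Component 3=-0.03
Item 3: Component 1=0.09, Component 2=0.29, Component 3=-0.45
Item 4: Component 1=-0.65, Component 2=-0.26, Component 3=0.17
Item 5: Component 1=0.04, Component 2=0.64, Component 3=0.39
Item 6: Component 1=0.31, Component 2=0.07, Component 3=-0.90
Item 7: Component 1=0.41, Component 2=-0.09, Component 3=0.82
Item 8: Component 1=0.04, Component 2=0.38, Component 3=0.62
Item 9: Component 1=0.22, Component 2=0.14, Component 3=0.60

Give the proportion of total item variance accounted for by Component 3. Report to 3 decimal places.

SS loadings for Component 3 = (-0.62)² + (-0.03)² + (-0.45)² + 0.17² + 0.39² + (-0.90)² + 0.82² + 0.62² + 0.60² = 2.9956
Proportion of variance = 2.9956 / 9 = 0.3328.

0.333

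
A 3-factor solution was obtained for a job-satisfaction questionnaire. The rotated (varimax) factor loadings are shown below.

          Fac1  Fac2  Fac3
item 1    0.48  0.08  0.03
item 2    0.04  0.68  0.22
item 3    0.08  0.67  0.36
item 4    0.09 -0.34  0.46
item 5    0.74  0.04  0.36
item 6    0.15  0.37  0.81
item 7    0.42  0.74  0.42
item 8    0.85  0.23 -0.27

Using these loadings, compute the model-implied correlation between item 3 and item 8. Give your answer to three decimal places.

0.125

r̂ = Σ λ_i·λ_j across factors = (0.08)(0.85) + (0.67)(0.23) + (0.36)(-0.27)
  = +0.0680 +0.1541 -0.0972 = 0.1249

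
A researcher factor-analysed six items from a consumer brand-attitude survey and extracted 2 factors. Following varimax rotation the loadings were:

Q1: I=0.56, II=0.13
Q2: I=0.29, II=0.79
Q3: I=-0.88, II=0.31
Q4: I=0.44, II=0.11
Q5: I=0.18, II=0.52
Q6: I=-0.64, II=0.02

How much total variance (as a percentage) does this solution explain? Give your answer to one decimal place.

47.1%

SS loadings by factor: 1.8077, 1.0200; total = 2.8277.
Total variance with 6 standardized items is 6, so the solution explains 2.8277/6 = 0.4713 = 47.13%.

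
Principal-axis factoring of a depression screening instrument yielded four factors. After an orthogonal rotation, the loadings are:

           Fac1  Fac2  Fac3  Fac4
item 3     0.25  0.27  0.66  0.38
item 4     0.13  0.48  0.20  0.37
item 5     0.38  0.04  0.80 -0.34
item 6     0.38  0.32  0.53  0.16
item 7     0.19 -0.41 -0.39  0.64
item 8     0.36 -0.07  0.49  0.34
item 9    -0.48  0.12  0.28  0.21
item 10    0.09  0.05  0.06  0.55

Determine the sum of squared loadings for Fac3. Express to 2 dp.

SS loadings for Fac3 = 0.66² + 0.20² + 0.80² + 0.53² + (-0.39)² + 0.49² + 0.28² + 0.06² = 0.4356 + 0.0400 + 0.6400 + 0.2809 + 0.1521 + 0.2401 + 0.0784 + 0.0036 = 1.8707

1.87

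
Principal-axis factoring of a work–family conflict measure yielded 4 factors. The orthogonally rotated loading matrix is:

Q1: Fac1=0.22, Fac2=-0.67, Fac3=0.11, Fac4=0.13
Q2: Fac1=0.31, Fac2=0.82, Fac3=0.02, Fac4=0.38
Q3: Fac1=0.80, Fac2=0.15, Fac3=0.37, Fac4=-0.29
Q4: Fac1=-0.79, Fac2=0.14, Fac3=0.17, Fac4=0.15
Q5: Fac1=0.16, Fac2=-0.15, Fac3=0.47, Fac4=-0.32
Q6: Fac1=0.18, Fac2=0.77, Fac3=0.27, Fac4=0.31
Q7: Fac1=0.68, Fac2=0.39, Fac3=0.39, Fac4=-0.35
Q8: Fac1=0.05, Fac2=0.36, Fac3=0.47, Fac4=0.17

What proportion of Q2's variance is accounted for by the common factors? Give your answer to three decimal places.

h² = 0.31² + 0.82² + 0.02² + 0.38² = 0.0961 + 0.6724 + 0.0004 + 0.1444 = 0.9133

0.913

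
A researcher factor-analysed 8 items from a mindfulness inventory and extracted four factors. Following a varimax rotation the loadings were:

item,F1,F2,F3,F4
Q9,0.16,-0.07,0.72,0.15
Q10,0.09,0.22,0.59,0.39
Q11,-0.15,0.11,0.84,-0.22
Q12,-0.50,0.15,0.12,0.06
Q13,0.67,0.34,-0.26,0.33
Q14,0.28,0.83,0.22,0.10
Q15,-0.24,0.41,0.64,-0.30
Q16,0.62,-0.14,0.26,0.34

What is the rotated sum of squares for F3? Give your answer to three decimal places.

2.180

SS loadings for F3 = 0.72² + 0.59² + 0.84² + 0.12² + (-0.26)² + 0.22² + 0.64² + 0.26² = 0.5184 + 0.3481 + 0.7056 + 0.0144 + 0.0676 + 0.0484 + 0.4096 + 0.0676 = 2.1797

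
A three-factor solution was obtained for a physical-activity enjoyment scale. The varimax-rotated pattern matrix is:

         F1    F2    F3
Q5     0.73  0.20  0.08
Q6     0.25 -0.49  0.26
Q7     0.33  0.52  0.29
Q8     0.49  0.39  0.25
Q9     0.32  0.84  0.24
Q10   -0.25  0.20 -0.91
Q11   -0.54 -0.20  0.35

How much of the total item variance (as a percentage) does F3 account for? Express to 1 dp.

17.6%

SS loadings for F3 = 0.08² + 0.26² + 0.29² + 0.25² + 0.24² + (-0.91)² + 0.35² = 1.2288
With 7 standardized items, total variance = 7. Proportion = 1.2288/7 = 0.1755 → 17.55%.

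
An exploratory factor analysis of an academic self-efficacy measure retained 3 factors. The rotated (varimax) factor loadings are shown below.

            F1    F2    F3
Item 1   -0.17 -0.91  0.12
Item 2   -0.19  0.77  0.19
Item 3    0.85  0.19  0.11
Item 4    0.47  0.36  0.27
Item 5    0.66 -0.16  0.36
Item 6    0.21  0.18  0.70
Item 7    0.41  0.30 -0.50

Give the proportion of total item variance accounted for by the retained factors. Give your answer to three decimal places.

0.628

SS loadings by factor: 1.6562, 1.7347, 1.0051; total = 4.3960.
Total variance with 7 standardized items is 7, so the solution explains 4.3960/7 = 0.6280.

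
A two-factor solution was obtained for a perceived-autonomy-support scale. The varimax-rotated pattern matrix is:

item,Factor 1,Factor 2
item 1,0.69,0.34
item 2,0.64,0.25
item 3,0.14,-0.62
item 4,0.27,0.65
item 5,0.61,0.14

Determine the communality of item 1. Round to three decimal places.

0.592

h² = 0.69² + 0.34² = 0.4761 + 0.1156 = 0.5917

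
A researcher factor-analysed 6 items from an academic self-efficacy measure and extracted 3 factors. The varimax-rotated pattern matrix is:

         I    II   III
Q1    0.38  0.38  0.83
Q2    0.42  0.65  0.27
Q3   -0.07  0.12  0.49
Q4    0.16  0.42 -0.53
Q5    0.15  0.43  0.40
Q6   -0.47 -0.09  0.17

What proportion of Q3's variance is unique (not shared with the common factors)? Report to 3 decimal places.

0.741

h² = (-0.07)² + 0.12² + 0.49² = 0.0049 + 0.0144 + 0.2401 = 0.2594
Uniqueness u² = 1 − h² = 1 − 0.2594 = 0.7406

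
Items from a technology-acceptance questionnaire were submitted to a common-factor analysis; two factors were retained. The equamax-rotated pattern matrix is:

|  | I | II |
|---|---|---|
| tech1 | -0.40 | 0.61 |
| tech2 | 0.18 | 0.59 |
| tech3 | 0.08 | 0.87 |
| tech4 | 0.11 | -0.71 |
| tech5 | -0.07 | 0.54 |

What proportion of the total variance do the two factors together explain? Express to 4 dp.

Communalities: 0.5321, 0.3805, 0.7633, 0.5162, 0.2965; Σh² = 2.4886.
Total variance with 5 standardized items is 5, so the solution explains 2.4886/5 = 0.4977.

0.4977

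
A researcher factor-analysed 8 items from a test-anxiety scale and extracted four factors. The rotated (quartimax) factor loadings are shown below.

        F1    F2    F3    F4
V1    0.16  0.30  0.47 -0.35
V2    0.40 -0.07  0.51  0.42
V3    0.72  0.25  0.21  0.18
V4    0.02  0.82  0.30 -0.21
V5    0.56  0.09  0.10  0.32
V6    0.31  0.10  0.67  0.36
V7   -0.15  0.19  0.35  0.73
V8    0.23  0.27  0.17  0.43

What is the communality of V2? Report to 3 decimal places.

0.601

h² = 0.40² + (-0.07)² + 0.51² + 0.42² = 0.1600 + 0.0049 + 0.2601 + 0.1764 = 0.6014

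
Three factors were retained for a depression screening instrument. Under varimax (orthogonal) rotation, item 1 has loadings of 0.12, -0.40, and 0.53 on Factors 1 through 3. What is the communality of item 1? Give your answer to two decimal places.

h² = 0.12² + (-0.40)² + 0.53² = 0.0144 + 0.1600 + 0.2809 = 0.4553

0.46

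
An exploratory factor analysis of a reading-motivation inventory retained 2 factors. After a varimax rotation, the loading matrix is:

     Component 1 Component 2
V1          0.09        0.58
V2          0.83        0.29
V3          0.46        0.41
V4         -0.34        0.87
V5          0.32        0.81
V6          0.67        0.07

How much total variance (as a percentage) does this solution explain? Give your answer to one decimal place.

59.7%

SS loadings by factor: 1.5755, 2.0065; total = 3.5820.
Total variance with 6 standardized items is 6, so the solution explains 3.5820/6 = 0.5970 = 59.70%.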